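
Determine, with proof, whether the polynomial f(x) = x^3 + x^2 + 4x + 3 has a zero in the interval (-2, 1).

f(-2) = -9 and f(1) = 9, which have opposite signs.
Since f is a polynomial it is continuous on [-2, 1].
By the Intermediate Value Theorem, f takes the value 0 somewhere in the open interval.

Such a root exists.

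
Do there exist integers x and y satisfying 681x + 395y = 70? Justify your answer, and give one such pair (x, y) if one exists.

681 and 395 are coprime, so 681x + 395y ranges over all of ℤ.
Run the Euclidean algorithm on 681 and 395: 681 = 1·395 + 286, 395 = 1·286 + 109, 286 = 2·109 + 68, 109 = 1·68 + 41, 68 = 1·41 + 27, 41 = 1·27 + 14, 27 = 1·14 + 13, 14 = 1·13 + 1, 13 = 13·1 + 0.
Back-substituting, 1 = 14 − 1·13 = 14 − (27 − 1·14) = −27 + 2·14 = −27 + 2·(41 − 1·27) = 2·41 − 3·27 = 2·41 − 3·(68 − 1·41) = −3·68 + 5·41 = −3·68 + 5·(109 − 1·68) = 5·109 − 8·68 = 5·109 − 8·(286 − 2·109) = −8·286 + 21·109 = −8·286 + 21·(395 − 1·286) = 21·395 − 29·286 = 21·395 − 29·(681 − 1·395) = −29·681 + 50·395; that is, 681·(-29) + 395·50 = 1.
Scaling by 70 gives the particular solution (x, y) = (-2030, 3500).
Shifting by a multiple of (395, −681) keeps it a solution: x = -2030 + 6·395 = 340, y = 3500 − 6·681 = -586.
Check: 681·340 + 395·(-586) = 231540 − 231470 = 70. ✓

x = 340, y = -586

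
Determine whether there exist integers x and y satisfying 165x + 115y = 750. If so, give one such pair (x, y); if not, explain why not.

Since gcd(165, 115) = 5 and 750 = 5·150, Bézout's identity guarantees a solution.
Dividing through by 5 reduces the equation to 33x + 23y = 150.
Dividing repeatedly: 33 = 1·23 + 10, 23 = 2·10 + 3, 10 = 3·3 + 1, 3 = 3·1 + 0.
Unwinding: 1 = 10 − 3·3 = 10 − 3·(23 − 2·10) = −3·23 + 7·10 = −3·23 + 7·(33 − 1·23) = 7·33 − 10·23, i.e. 33·7 + 23·(-10) = 1.
Multiplying through by 150: x = 7·150 = 1050, y = (-10)·150 = -1500 is a solution.
The general solution is x = 1050 + 23k, y = -1500 − 33k; taking k = -45 gives the smaller pair x = 15, y = -15.
Check: 165·15 + 115·(-15) = 2475 − 1725 = 750. ✓

x = 15, y = -15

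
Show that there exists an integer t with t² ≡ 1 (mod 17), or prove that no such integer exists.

t = 16

Take t = 16. Then 16² = 256 = 15·17 + 1, so 16² ≡ 1 (mod 17).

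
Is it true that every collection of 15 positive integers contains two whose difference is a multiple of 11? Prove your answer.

True.

There are exactly 11 possible remainders on division by 11.
With 15 integers and only 11 classes, the pigeonhole principle forces two of them, say a and b, into the same class.
Then a ≡ b (mod 11), i.e. 11 ∣ (a − b).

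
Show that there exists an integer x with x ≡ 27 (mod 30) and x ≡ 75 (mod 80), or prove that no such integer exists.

Reduce both congruences modulo 10, which divides 30 and 80: they say x ≡ 27 (mod 10) and x ≡ 75 (mod 10).
These are incompatible: 27 − 75 = -48 is not divisible by 10.
So no integer satisfies both congruences.

No such integer exists.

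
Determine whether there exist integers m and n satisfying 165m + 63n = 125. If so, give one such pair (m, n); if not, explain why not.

No such integers exist.

Both 165 and 63 are divisible by gcd(165, 63) = 3, hence so is any combination 165m + 63n.
But 125 is not a multiple of 3 (it leaves remainder 2).
Hence no integers m, n satisfy the equation.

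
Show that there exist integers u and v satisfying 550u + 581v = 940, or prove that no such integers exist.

550 and 581 are coprime, so 550u + 581v ranges over all of ℤ.
Dividing repeatedly: 581 = 1·550 + 31, 550 = 17·31 + 23, 31 = 1·23 + 8, 23 = 2·8 + 7, 8 = 1·7 + 1, 7 = 7·1 + 0.
Working back up the chain: 1 = 8 − 1·7 = 8 − (23 − 2·8) = −23 + 3·8 = −23 + 3·(31 − 1·23) = 3·31 − 4·23 = 3·31 − 4·(550 − 17·31) = −4·550 + 71·31 = −4·550 + 71·(581 − 1·550) = 71·581 − 75·550. So 550·(-75) + 581·71 = 1.
Multiplying through by 940: u = (-75)·940 = -70500, v = 71·940 = 66740 is a solution.
Adding 122·581 to u and subtracting 122·550 from v gives the tidier solution (382, -360).
Indeed 550·382 + 581·(-360) = 210100 − 209160 = 940.

u = 382, v = -360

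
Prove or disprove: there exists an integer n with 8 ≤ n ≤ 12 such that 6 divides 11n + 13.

For n = 8, 9, …, 12 the values of 11n + 13 modulo 6 are 5, 4, 3, 2, 1 respectively.
None is 0, so 6 never divides 11n + 13 on this range.

No such integer n in that range exists.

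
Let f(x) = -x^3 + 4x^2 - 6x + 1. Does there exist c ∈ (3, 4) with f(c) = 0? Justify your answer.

No.

f(3) = -8 and f(4) = -23, both negative.
f'(x) = -3x^2 + 8x - 6 has discriminant 8² − 4·(-3)·(-6) = -8 < 0, so f' has no real roots and is negative for every real x.
So f is strictly decreasing; between 3 and 4 its values lie between f(3) = -8 and f(4) = -23, all negative. Therefore f has no root in (3, 4).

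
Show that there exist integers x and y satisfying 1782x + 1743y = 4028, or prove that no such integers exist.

Both 1782 and 1743 are divisible by gcd(1782, 1743) = 3, hence so is any combination 1782x + 1743y.
However 4028 leaves remainder 2 on division by 3.
Hence no integers x, y satisfy the equation.

There are no such integers.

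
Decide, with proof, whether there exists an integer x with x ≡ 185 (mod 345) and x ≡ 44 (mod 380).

No such integer exists.

gcd(345, 380) = 5. If x ≡ 185 (mod 345) and x ≡ 44 (mod 380), then x ≡ 185 (mod 5) and x ≡ 44 (mod 5).
These are incompatible: 185 − 44 = 141 is not divisible by 5.
So no integer satisfies both congruences.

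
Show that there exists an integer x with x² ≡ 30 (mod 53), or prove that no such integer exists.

Apply Euler's criterion with the prime 53: 30 is a quadratic residue iff 30^26 ≡ 1 (mod 53), and a non-residue iff it is ≡ −1.
Squaring successively (mod 53): 30^2 = 900 ≡ 52; 30^4 ≡ 52² = 2704 ≡ 1; 30^8 ≡ 1² = 1 ≡ 1; 30^16 ≡ 1² = 1 ≡ 1.
Since 26 = 16 + 8 + 2, 30^26 ≡ 1 · 1 · 52; multiplying out mod 53: 1·1 = 1 ≡ 1, then 1·52 = 52 ≡ 52. Thus 30^26 ≡ 52 ≡ −1 (mod 53).
By Euler's criterion 30 is a quadratic non-residue mod 53: no x satisfies x² ≡ 30 (mod 53).

There is no such integer.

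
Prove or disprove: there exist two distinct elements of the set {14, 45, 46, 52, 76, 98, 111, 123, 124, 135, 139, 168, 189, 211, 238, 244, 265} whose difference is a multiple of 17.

Two integers differ by a multiple of 17 exactly when they have the same residue mod 17. The residues are 14↦14, 45↦11, 46↦12, 52↦1, 76↦8, 98↦13, 111↦9, 123↦4, 124↦5, 135↦16, 139↦3, 168↦15, 189↦2, 211↦7, 238↦0, 244↦6, 265↦10.
All 17 residues are distinct, so no two elements differ by a multiple of 17.

No such pair exists.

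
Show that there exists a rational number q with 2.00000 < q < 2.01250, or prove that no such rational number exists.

q = 163/81

Scale by 81: the interval becomes (162.00000, 163.01250), which contains the integer 163.
Hence 163/81 is a rational number with 2.00000 < 163/81 < 2.01250.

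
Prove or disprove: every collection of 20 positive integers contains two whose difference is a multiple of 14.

Each integer lies in one of the 14 residue classes modulo 14.
With 20 integers and only 14 classes, the pigeonhole principle forces two of them, say a and b, into the same class.
Their difference a − b is then a multiple of 14.

Yes.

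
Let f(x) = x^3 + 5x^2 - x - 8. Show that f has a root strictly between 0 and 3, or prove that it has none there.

Such a root exists.

f(0) = -8 and f(3) = 61, which have opposite signs.
Since f is a polynomial it is continuous on [0, 3].
By the Intermediate Value Theorem f must vanish at some point of (0, 3).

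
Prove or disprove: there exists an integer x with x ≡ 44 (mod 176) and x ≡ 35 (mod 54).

gcd(176, 54) = 2. If x ≡ 44 (mod 176) and x ≡ 35 (mod 54), then x ≡ 44 (mod 2) and x ≡ 35 (mod 2).
These are incompatible: 44 − 35 = 9 is not divisible by 2.
Hence the system has no solution.

No, no such integer exists.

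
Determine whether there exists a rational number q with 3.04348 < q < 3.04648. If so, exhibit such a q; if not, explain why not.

q = 67/22

Multiplying by 22: 22·3.04348 = 66.95656 and 22·3.04648 = 67.02256, so the integer 67 lies strictly between them.
Dividing back, 3.04348 < 67/22 < 3.04648, and 67/22 is rational.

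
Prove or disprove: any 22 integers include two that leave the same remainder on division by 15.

True.

Partition the integers by their residue mod 15; there are 15 classes.
With 22 integers and only 15 classes, the pigeonhole principle forces two of them, say a and b, into the same class.
That is, a and b leave the same remainder on division by 15, as claimed.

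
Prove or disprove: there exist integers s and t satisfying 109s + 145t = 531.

s = 94, t = -67

Since gcd(109, 145) = 1, every integer is an integer combination of 109 and 145.
Dividing repeatedly: 145 = 1·109 + 36, 109 = 3·36 + 1, 36 = 36·1 + 0.
Back-substituting, 1 = 109 − 3·36 = 109 − 3·(145 − 1·109) = −3·145 + 4·109; that is, 109·4 + 145·(-3) = 1.
Scaling by 531 gives the particular solution (s, t) = (2124, -1593).
Shifting by a multiple of (145, −109) keeps it a solution: s = 2124 − 14·145 = 94, t = -1593 + 14·109 = -67.
Indeed 109·94 + 145·(-67) = 10246 − 9715 = 531.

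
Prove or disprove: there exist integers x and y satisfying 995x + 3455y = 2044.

There are no such integers.

Any value of 995x + 3455y is a multiple of gcd(995, 3455) = 5.
But 2044 is not a multiple of 5 (it leaves remainder 4).
Hence no integers x, y satisfy the equation.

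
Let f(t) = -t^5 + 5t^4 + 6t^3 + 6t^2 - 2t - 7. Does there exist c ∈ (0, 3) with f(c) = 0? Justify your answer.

Yes, such a c exists.

f(0) = -7 and f(3) = 365, which have opposite signs.
f is continuous everywhere (it is a polynomial), in particular on [0, 3].
By the Intermediate Value Theorem, f takes the value 0 somewhere in the open interval.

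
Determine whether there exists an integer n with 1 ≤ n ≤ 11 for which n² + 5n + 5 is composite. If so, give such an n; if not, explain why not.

n = 5

At n = 5: 5² + 5·5 + 5 = 55 = 5·11, which is composite.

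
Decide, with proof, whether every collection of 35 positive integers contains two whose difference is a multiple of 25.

Yes.

Partition the integers by their residue mod 25; there are 25 classes.
Since 35 > 25, two of the 35 integers must share a residue class by the pigeonhole principle; call them a and b.
Equal remainders mean a − b ≡ 0 (mod 25), so 25 divides their difference.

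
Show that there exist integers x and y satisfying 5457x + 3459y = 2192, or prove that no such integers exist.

No, no such integers exist.

Any value of 5457x + 3459y is a multiple of gcd(5457, 3459) = 3.
But 2192 = 3·730 + 2, so 3 ∤ 2192.
Hence no integers x, y satisfy the equation.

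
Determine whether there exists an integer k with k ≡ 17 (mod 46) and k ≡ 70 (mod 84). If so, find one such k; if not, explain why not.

Both moduli are multiples of 2 = gcd(46, 84), so any solution would satisfy k ≡ 17 and k ≡ 70 modulo 2 simultaneously.
These are incompatible: 17 − 70 = -53 is not divisible by 2.
Therefore no such k exists.

There is no such integer.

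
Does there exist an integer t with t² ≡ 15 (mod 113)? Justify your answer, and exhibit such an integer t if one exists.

t = 44

t = 44 works: 44² = 1936, and 1936 − 15 = 1921 = 17·113.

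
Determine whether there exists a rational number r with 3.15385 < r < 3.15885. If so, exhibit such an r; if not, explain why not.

r = 60/19

Look for a denominator N such that an integer falls strictly between N·3.15385 and N·3.15885. N = 19 works: 19·3.15385 = 59.92315 < 60 < 60.01815 = 19·3.15885.
Hence 60/19 is a rational number with 3.15385 < 60/19 < 3.15885.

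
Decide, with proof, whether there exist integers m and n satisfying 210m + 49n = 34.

No, no such integers exist.

Both 210 and 49 are divisible by gcd(210, 49) = 7, hence so is any combination 210m + 49n.
But 34 is not a multiple of 7 (it leaves remainder 6).
Hence no integers m, n satisfy the equation.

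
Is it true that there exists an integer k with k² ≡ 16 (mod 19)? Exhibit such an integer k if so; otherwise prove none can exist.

k = 4

Take k = 4. Then 4² = 16, and since 0 ≤ 16 < 19 this is already reduced: 4² ≡ 16 (mod 19).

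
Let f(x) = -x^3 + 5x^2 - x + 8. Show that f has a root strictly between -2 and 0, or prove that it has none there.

f(-2) = 38 and f(0) = 8, both positive, so a sign-change argument is unavailable; we show f keeps this sign on the whole interval.
Shift to the endpoint 0: with x = −u (0 < u < 2), one computes f(−u) = u^3 + 5u^2 + u + 8.
All 4 nonzero coefficients of this polynomial in u are positive; hence for u > 0 the value is a sum of positive terms (the constant 8 among them).
So f is strictly positive on (-2, 0); no root exists in the interval.

No.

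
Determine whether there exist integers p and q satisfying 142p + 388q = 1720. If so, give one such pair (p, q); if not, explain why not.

p = 146, q = -49

Every value of 142p + 388q is a multiple of gcd(142, 388) = 2; since 2 ∣ 1720, solutions exist.
Dividing through by 2 reduces the equation to 71p + 194q = 860.
Euclidean algorithm: 194 = 2·71 + 52, 71 = 1·52 + 19, 52 = 2·19 + 14, 19 = 1·14 + 5, 14 = 2·5 + 4, 5 = 1·4 + 1, 4 = 4·1 + 0.
Working back up the chain: 1 = 5 − 1·4 = 5 − (14 − 2·5) = −14 + 3·5 = −14 + 3·(19 − 1·14) = 3·19 − 4·14 = 3·19 − 4·(52 − 2·19) = −4·52 + 11·19 = −4·52 + 11·(71 − 1·52) = 11·71 − 15·52 = 11·71 − 15·(194 − 2·71) = −15·194 + 41·71. So 71·41 + 194·(-15) = 1.
Times 860: 71·35260 + 194·(-12900) = 860, so (35260, -12900) solves it.
The general solution is p = 35260 + 194k, q = -12900 − 71k; taking k = -181 gives the smaller pair p = 146, q = -49.
Indeed 142·146 + 388·(-49) = 20732 − 19012 = 1720.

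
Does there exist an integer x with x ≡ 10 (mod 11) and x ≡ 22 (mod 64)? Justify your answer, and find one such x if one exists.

x = 406

gcd(11, 64) = 1, so the Chinese Remainder Theorem guarantees exactly one residue class mod 704 satisfying both.
Write x = 10 + 11t and require 10 + 11t ≡ 22 (mod 64), i.e. 11t ≡ 12 (mod 64).
To invert 11 modulo 64: 64 = 5·11 + 9, 11 = 1·9 + 2, 9 = 4·2 + 1, 2 = 2·1 + 0, and unwinding, 1 = 9 − 4·2 = 9 − 4·(11 − 1·9) = −4·11 + 5·9 = −4·11 + 5·(64 − 5·11) = 5·64 − 29·11. Thus 11⁻¹ ≡ -29 ≡ 35 (mod 64).
Therefore t ≡ 35·12 = 420 ≡ 36 (mod 64).
Taking t = 36 gives x = 10 + 11·36 = 406.
Verify: 406 = 36·11 + 10 and 406 = 6·64 + 22. ✓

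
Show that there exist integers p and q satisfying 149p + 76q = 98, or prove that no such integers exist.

p = 18, q = -34

149 and 76 are coprime, so 149p + 76q ranges over all of ℤ.
Run the Euclidean algorithm on 149 and 76: 149 = 1·76 + 73, 76 = 1·73 + 3, 73 = 24·3 + 1, 3 = 3·1 + 0.
Unwinding: 1 = 73 − 24·3 = 73 − 24·(76 − 1·73) = −24·76 + 25·73 = −24·76 + 25·(149 − 1·76) = 25·149 − 49·76, i.e. 149·25 + 76·(-49) = 1.
Multiplying through by 98: p = 25·98 = 2450, q = (-49)·98 = -4802 is a solution.
Shifting by a multiple of (76, −149) keeps it a solution: p = 2450 − 32·76 = 18, q = -4802 + 32·149 = -34.
Check: 149·18 + 76·(-34) = 2682 − 2584 = 98. ✓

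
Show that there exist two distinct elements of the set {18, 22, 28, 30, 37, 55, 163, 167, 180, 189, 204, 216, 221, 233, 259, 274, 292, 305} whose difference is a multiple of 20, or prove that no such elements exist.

No, no such pair exists.

Reduce each element modulo 20: 18↦18, 22↦2, 28↦8, 30↦10, 37↦17, 55↦15, 163↦3, 167↦7, 180↦0, 189↦9, 204↦4, 216↦16, 221↦1, 233↦13, 259↦19, 274↦14, 292↦12, 305↦5.
All 18 residues are distinct, so no two elements differ by a multiple of 20.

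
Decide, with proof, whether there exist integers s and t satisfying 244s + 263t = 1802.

244 and 263 are coprime, so 244s + 263t ranges over all of ℤ.
Euclidean algorithm: 263 = 1·244 + 19, 244 = 12·19 + 16, 19 = 1·16 + 3, 16 = 5·3 + 1, 3 = 3·1 + 0.
Unwinding: 1 = 16 − 5·3 = 16 − 5·(19 − 1·16) = −5·19 + 6·16 = −5·19 + 6·(244 − 12·19) = 6·244 − 77·19 = 6·244 − 77·(263 − 1·244) = −77·263 + 83·244, i.e. 244·83 + 263·(-77) = 1.
Scaling by 1802 gives the particular solution (s, t) = (149566, -138754).
Subtracting 568·263 from s and adding 568·244 to t gives the tidier solution (182, -162).
Indeed 244·182 + 263·(-162) = 44408 − 42606 = 1802.

s = 182, t = -162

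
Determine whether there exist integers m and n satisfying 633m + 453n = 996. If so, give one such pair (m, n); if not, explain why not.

m = 76, n = -104

Every value of 633m + 453n is a multiple of gcd(633, 453) = 3; since 3 ∣ 996, solutions exist.
Dividing through by 3 reduces the equation to 211m + 151n = 332.
Dividing repeatedly: 211 = 1·151 + 60, 151 = 2·60 + 31, 60 = 1·31 + 29, 31 = 1·29 + 2, 29 = 14·2 + 1, 2 = 2·1 + 0.
Unwinding: 1 = 29 − 14·2 = 29 − 14·(31 − 1·29) = −14·31 + 15·29 = −14·31 + 15·(60 − 1·31) = 15·60 − 29·31 = 15·60 − 29·(151 − 2·60) = −29·151 + 73·60 = −29·151 + 73·(211 − 1·151) = 73·211 − 102·151, i.e. 211·73 + 151·(-102) = 1.
Scaling by 332 gives the particular solution (m, n) = (24236, -33864).
The general solution is m = 24236 + 151k, n = -33864 − 211k; taking k = -160 gives the smaller pair m = 76, n = -104.
Check: 633·76 + 453·(-104) = 48108 − 47112 = 996. ✓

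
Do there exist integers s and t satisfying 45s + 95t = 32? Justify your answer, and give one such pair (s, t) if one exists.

No such integers exist.

gcd(45, 95) = 5, so every integer of the form 45s + 95t is a multiple of 5.
But 32 is not a multiple of 5 (it leaves remainder 2).
Therefore 45s + 95t = 32 has no solution in integers.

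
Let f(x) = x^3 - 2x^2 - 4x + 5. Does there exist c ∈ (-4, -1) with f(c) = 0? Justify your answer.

f(-4) = -75 and f(-1) = 6, which have opposite signs.
As a polynomial, f is continuous on every closed interval.
By the Intermediate Value Theorem f must vanish at some point of (-4, -1).

Such a root exists.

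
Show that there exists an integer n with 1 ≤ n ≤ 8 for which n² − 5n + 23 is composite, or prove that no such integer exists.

There is no such integer n in that range.

The values for n = 1, 2, …, 8 are 19, 17, 17, 19, 23, 29, 37, 47, and each of these is prime.
So no value in the range makes the expression composite.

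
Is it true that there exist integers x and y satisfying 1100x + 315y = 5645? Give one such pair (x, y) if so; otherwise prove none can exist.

Since gcd(1100, 315) = 5 and 5645 = 5·1129, Bézout's identity guarantees a solution.
Dividing through by 5 reduces the equation to 220x + 63y = 1129.
Run the Euclidean algorithm on 220 and 63: 220 = 3·63 + 31, 63 = 2·31 + 1, 31 = 31·1 + 0.
Working back up the chain: 1 = 63 − 2·31 = 63 − 2·(220 − 3·63) = −2·220 + 7·63. So 220·(-2) + 63·7 = 1.
Scaling by 1129 gives the particular solution (x, y) = (-2258, 7903).
Adding 36·63 to x and subtracting 36·220 from y gives the tidier solution (10, -17).
Indeed 1100·10 + 315·(-17) = 11000 − 5355 = 5645.

x = 10, y = -17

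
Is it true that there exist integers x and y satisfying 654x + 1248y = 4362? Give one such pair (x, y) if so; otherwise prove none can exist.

x = 83, y = -40

Every value of 654x + 1248y is a multiple of gcd(654, 1248) = 6; since 6 ∣ 4362, solutions exist.
Dividing through by 6 reduces the equation to 109x + 208y = 727.
Euclidean algorithm: 208 = 1·109 + 99, 109 = 1·99 + 10, 99 = 9·10 + 9, 10 = 1·9 + 1, 9 = 9·1 + 0.
Working back up the chain: 1 = 10 − 1·9 = 10 − (99 − 9·10) = −99 + 10·10 = −99 + 10·(109 − 1·99) = 10·109 − 11·99 = 10·109 − 11·(208 − 1·109) = −11·208 + 21·109. So 109·21 + 208·(-11) = 1.
Multiplying through by 727: x = 21·727 = 15267, y = (-11)·727 = -7997 is a solution.
Shifting by a multiple of (208, −109) keeps it a solution: x = 15267 − 73·208 = 83, y = -7997 + 73·109 = -40.
Indeed 654·83 + 1248·(-40) = 54282 − 49920 = 4362.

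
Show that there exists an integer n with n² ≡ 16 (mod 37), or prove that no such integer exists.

Take n = 4. Then 4² = 16, and since 0 ≤ 16 < 37 this is already reduced: 4² ≡ 16 (mod 37).

n = 4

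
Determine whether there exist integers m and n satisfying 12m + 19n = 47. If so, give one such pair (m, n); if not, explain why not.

12 and 19 are coprime, so 12m + 19n ranges over all of ℤ.
Dividing repeatedly: 19 = 1·12 + 7, 12 = 1·7 + 5, 7 = 1·5 + 2, 5 = 2·2 + 1, 2 = 2·1 + 0.
Unwinding: 1 = 5 − 2·2 = 5 − 2·(7 − 1·5) = −2·7 + 3·5 = −2·7 + 3·(12 − 1·7) = 3·12 − 5·7 = 3·12 − 5·(19 − 1·12) = −5·19 + 8·12, i.e. 12·8 + 19·(-5) = 1.
Times 47: 12·376 + 19·(-235) = 47, so (376, -235) solves it.
Subtracting 19·19 from m and adding 19·12 to n gives the tidier solution (15, -7).
Indeed 12·15 + 19·(-7) = 180 − 133 = 47.

m = 15, n = -7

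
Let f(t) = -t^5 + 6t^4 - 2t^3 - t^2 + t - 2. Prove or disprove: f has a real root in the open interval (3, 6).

f(3) = 181 and f(6) = -464, which have opposite signs.
As a polynomial, f is continuous on every closed interval.
By the Intermediate Value Theorem f must vanish at some point of (3, 6).

Yes, f has a root in the interval.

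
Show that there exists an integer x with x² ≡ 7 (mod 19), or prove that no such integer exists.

Take x = 11. Then 11² = 121 = 6·19 + 7, so 11² ≡ 7 (mod 19).

x = 11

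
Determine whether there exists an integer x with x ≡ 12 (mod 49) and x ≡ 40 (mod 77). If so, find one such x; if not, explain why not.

x = 502

gcd(49, 77) = 7. A simultaneous solution exists iff 12 ≡ 40 (mod 7); here 12 mod 7 = 5 = 40 mod 7, so it does.
Put x = 12 + 49t, so we need 49t ≡ 28 (mod 77), equivalently (divide by 7) 7t ≡ 4 (mod 11).
Note 7·8 = 56 ≡ 1 (mod 11) (as 56 − 1 = 5·11), so 7⁻¹ ≡ 8.
Therefore t ≡ 8·4 = 32 ≡ 10 (mod 11).
Then x = 12 + 49·10 = 502.
Check: 502 mod 49 = 12, 502 mod 77 = 40. ✓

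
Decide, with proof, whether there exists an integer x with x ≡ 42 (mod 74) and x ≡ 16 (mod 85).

x = 3076

The moduli 74 and 85 are coprime, so by the Chinese Remainder Theorem a unique solution modulo 6290 exists.
Any solution of the first congruence is x = 42 + 74t; substituting into the second, 74t ≡ 16 − 42 ≡ 59 (mod 85).
Invert 74 mod 85 by the Euclidean algorithm: 85 = 1·74 + 11, 74 = 6·11 + 8, 11 = 1·8 + 3, 8 = 2·3 + 2, 3 = 1·2 + 1, 2 = 2·1 + 0; back-substituting, 1 = 3 − 1·2 = 3 − (8 − 2·3) = −8 + 3·3 = −8 + 3·(11 − 1·8) = 3·11 − 4·8 = 3·11 − 4·(74 − 6·11) = −4·74 + 27·11 = −4·74 + 27·(85 − 1·74) = 27·85 − 31·74. Hence 74·(-31) ≡ 1, so 74⁻¹ ≡ -31 ≡ 54 (mod 85).
Therefore t ≡ 54·59 = 3186 ≡ 41 (mod 85).
With t = 41: x = 42 + 74·41 = 3076.
Indeed 3076 ≡ 42 (mod 74) and 3076 ≡ 16 (mod 85).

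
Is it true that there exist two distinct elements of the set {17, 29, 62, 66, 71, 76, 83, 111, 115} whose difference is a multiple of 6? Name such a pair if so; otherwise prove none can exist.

The pair (17, 29) works.

17 mod 6 = 5 and 29 mod 6 = 5, so 29 − 17 = 12 = 2·6.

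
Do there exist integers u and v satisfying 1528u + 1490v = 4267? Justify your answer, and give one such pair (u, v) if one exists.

Any value of 1528u + 1490v is a multiple of gcd(1528, 1490) = 2.
However 4267 leaves remainder 1 on division by 2.
Hence no integers u, v satisfy the equation.

No such integers exist.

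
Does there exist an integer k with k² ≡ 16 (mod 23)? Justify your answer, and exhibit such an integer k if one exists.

k = 4

Take k = 4. Then 4² = 16, and since 0 ≤ 16 < 23 this is already reduced: 4² ≡ 16 (mod 23).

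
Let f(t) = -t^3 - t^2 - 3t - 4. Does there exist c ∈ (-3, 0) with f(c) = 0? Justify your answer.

f(-3) = 23 and f(0) = -4, which have opposite signs.
As a polynomial, f is continuous on every closed interval.
So by the Intermediate Value Theorem there is a c strictly between -3 and 0 with f(c) = 0.

Yes, such a c exists.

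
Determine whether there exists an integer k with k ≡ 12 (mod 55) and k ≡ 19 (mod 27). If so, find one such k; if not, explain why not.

The moduli 55 and 27 are coprime, so by the Chinese Remainder Theorem a unique solution modulo 1485 exists.
Any solution of the first congruence is k = 12 + 55t; substituting into the second, 55t ≡ 19 − 12 ≡ 7 (mod 27).
55 ≡ 1 (mod 27), so this reads 1t ≡ 7 (mod 27). So t ≡ 7 (mod 27).
With t = 7: k = 12 + 55·7 = 397.
Check: 397 mod 55 = 12, 397 mod 27 = 19. ✓

k = 397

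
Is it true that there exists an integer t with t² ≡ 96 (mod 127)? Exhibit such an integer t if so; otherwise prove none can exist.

Apply Euler's criterion with the prime 127: 96 is a quadratic residue iff 96^63 ≡ 1 (mod 127), and a non-residue iff it is ≡ −1.
Repeated squaring mod 127: 96^2 = 9216 ≡ 72; 96^4 ≡ 72² = 5184 ≡ 104; 96^8 ≡ 104² = 10816 ≡ 21; 96^16 ≡ 21² = 441 ≡ 60; 96^32 ≡ 60² = 3600 ≡ 44.
Since 63 = 32 + 16 + 8 + 4 + 2 + 1, 96^63 ≡ 44 · 60 · 21 · 104 · 72 · 96; multiplying out mod 127: 44·60 = 2640 ≡ 100, then 100·21 = 2100 ≡ 68, then 68·104 = 7072 ≡ 87, then 87·72 = 6264 ≡ 41, then 41·96 = 3936 ≡ 126. Thus 96^63 ≡ 126 ≡ −1 (mod 127).
The value −1 means 96 is a non-residue modulo 127, so t² ≡ 96 (mod 127) is impossible.

No, no such integer exists.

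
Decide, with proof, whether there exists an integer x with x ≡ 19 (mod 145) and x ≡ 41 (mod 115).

No such integer exists.

gcd(145, 115) = 5. If x ≡ 19 (mod 145) and x ≡ 41 (mod 115), then x ≡ 19 (mod 5) and x ≡ 41 (mod 5).
However 19 ≡ 4 and 41 ≡ 1 (mod 5), and 4 ≠ 1.
Hence the system has no solution.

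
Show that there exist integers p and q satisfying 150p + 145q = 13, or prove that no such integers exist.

There are no such integers.

Both 150 and 145 are divisible by gcd(150, 145) = 5, hence so is any combination 150p + 145q.
But 13 = 5·2 + 3, so 5 ∤ 13.
So the equation is unsolvable over ℤ.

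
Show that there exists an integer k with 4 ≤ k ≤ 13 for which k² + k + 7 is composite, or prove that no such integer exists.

At k = 7: 7² + 7 + 7 = 63 = 3·21, which is composite.

k = 7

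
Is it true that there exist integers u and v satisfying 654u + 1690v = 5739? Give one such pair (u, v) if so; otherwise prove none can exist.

Both 654 and 1690 are divisible by gcd(654, 1690) = 2, hence so is any combination 654u + 1690v.
But 5739 = 2·2869 + 1, so 2 ∤ 5739.
Therefore 654u + 1690v = 5739 has no solution in integers.

No such integers exist.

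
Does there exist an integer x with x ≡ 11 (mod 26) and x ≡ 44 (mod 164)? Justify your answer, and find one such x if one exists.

Reduce both congruences modulo 2, which divides 26 and 164: they say x ≡ 11 (mod 2) and x ≡ 44 (mod 2).
These are incompatible: 11 − 44 = -33 is not divisible by 2.
So no integer satisfies both congruences.

There is no such integer.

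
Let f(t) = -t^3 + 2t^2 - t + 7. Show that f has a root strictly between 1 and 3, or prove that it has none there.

Such a root exists.

f(1) = 7 and f(3) = -5, which have opposite signs.
Since f is a polynomial it is continuous on [1, 3].
By the Intermediate Value Theorem f must vanish at some point of (1, 3).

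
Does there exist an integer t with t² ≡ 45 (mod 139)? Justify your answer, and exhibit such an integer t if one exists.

t = 36 works: 36² = 1296, and 1296 − 45 = 1251 = 9·139.

t = 36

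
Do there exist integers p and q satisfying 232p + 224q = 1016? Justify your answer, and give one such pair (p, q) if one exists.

Every value of 232p + 224q is a multiple of gcd(232, 224) = 8; since 8 ∣ 1016, solutions exist.
Dividing through by 8 reduces the equation to 29p + 28q = 127.
Euclidean algorithm: 29 = 1·28 + 1, 28 = 28·1 + 0.
Working back up the chain: 1 = 29 − 1·28. So 29·1 + 28·(-1) = 1.
Multiplying through by 127: p = 1·127 = 127, q = (-1)·127 = -127 is a solution.
The general solution is p = 127 + 28k, q = -127 − 29k; taking k = -4 gives the smaller pair p = 15, q = -11.
Check: 232·15 + 224·(-11) = 3480 − 2464 = 1016. ✓

p = 15, q = -11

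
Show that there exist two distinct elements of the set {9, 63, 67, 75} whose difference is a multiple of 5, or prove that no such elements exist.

Two integers differ by a multiple of 5 exactly when they have the same residue mod 5. The residues are 9↦4, 63↦3, 67↦2, 75↦0.
These 4 residues are pairwise different, hence no difference of two elements is divisible by 5.

No such pair exists.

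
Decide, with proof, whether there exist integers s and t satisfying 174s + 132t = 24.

Every value of 174s + 132t is a multiple of gcd(174, 132) = 6; since 6 ∣ 24, solutions exist.
Dividing through by 6 reduces the equation to 29s + 22t = 4.
Run the Euclidean algorithm on 29 and 22: 29 = 1·22 + 7, 22 = 3·7 + 1, 7 = 7·1 + 0.
Unwinding: 1 = 22 − 3·7 = 22 − 3·(29 − 1·22) = −3·29 + 4·22, i.e. 29·(-3) + 22·4 = 1.
Times 4: 29·(-12) + 22·16 = 4, so (-12, 16) solves it.
Shifting by a multiple of (22, −29) keeps it a solution: s = -12 + 1·22 = 10, t = 16 − 1·29 = -13.
Indeed 174·10 + 132·(-13) = 1740 − 1716 = 24.

s = 10, t = -13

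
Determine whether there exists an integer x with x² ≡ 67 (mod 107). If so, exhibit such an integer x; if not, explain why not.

There is no such integer.

Apply Euler's criterion with the prime 107: 67 is a quadratic residue iff 67^53 ≡ 1 (mod 107), and a non-residue iff it is ≡ −1.
Repeated squaring mod 107: 67^2 = 4489 ≡ 102; 67^4 ≡ 102² = 10404 ≡ 25; 67^8 ≡ 25² = 625 ≡ 90; 67^16 ≡ 90² = 8100 ≡ 75; 67^32 ≡ 75² = 5625 ≡ 61.
Since 53 = 32 + 16 + 4 + 1, 67^53 ≡ 61 · 75 · 25 · 67; multiplying out mod 107: 61·75 = 4575 ≡ 81, then 81·25 = 2025 ≡ 99, then 99·67 = 6633 ≡ 106. Thus 67^53 ≡ 106 ≡ −1 (mod 107).
By Euler's criterion 67 is a quadratic non-residue mod 107: no x satisfies x² ≡ 67 (mod 107).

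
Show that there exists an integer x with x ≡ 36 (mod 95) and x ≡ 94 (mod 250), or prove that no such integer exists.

No, no such integer exists.

Both moduli are multiples of 5 = gcd(95, 250), so any solution would satisfy x ≡ 36 and x ≡ 94 modulo 5 simultaneously.
But 36 mod 5 = 1 while 94 mod 5 = 4, a contradiction.
Hence the system has no solution.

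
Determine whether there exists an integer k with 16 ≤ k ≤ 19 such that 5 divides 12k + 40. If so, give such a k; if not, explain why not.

No such integer k in that range exists.

At k = 16, 12·16 + 40 = 232 ≡ 2 (mod 5), and each step in k adds 12 ≡ 2 (mod 5), giving residues 2, 4, 1, 3 for k = 16, 17, 18, 19.
None is 0, so 5 never divides 12k + 40 on this range.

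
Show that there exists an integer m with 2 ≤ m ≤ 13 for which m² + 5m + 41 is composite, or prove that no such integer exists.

m = 8

At m = 8: 8² + 5·8 + 41 = 145 = 5·29, which is composite.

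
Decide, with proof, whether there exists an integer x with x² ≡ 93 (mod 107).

107 is prime, so by Euler's criterion 93 is a square mod 107 iff 93^((107−1)/2) = 93^53 ≡ 1 (mod 107).
Squaring successively (mod 107): 93^2 = 8649 ≡ 89; 93^4 ≡ 89² = 7921 ≡ 3; 93^8 ≡ 3² = 9 ≡ 9; 93^16 ≡ 9² = 81 ≡ 81; 93^32 ≡ 81² = 6561 ≡ 34.
Since 53 = 32 + 16 + 4 + 1, 93^53 ≡ 34 · 81 · 3 · 93; multiplying out mod 107: 34·81 = 2754 ≡ 79, then 79·3 = 237 ≡ 23, then 23·93 = 2139 ≡ 106. Thus 93^53 ≡ 106 ≡ −1 (mod 107).
The value −1 means 93 is a non-residue modulo 107, so x² ≡ 93 (mod 107) is impossible.

There is no such integer.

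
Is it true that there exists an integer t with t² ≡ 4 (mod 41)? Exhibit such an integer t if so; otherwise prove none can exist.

Take t = 2. Then 2² = 4, and since 0 ≤ 4 < 41 this is already reduced: 2² ≡ 4 (mod 41).

t = 2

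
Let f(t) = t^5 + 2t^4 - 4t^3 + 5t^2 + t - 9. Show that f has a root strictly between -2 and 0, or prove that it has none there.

Yes, f has a root in the interval.

f(-2) = 41 and f(0) = -9, which have opposite signs.
f is continuous everywhere (it is a polynomial), in particular on [-2, 0].
By the Intermediate Value Theorem, f takes the value 0 somewhere in the open interval.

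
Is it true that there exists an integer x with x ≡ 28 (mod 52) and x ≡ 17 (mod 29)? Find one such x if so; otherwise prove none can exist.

x = 1380

Since 52 and 29 share no common factor, CRT says the pair of congruences has a solution (unique mod 1508).
Any solution of the first congruence is x = 28 + 52t; substituting into the second, 52t ≡ 17 − 28 ≡ 18 (mod 29).
52 ≡ 23 (mod 29), so this reads 23t ≡ 18 (mod 29). To invert 23 modulo 29: 29 = 1·23 + 6, 23 = 3·6 + 5, 6 = 1·5 + 1, 5 = 5·1 + 0, and unwinding, 1 = 6 − 1·5 = 6 − (23 − 3·6) = −23 + 4·6 = −23 + 4·(29 − 1·23) = 4·29 − 5·23. Thus 23⁻¹ ≡ -5 ≡ 24 (mod 29).
Multiplying by 24: t ≡ 24·18 = 432 ≡ 26 (mod 29).
Taking t = 26 gives x = 28 + 52·26 = 1380.
Verify: 1380 = 26·52 + 28 and 1380 = 47·29 + 17. ✓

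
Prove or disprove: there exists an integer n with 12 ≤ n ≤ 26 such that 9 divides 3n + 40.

The values of 3n + 40 for n = 12, 13, …, 26 are 76, 79, 82, 85, 88, 91, 94, 97, 100, 103, 106, 109, 112, 115, 118; reduced mod 9 these are 4, 7, 1, 4, 7, 1, 4, 7, 1, 4, 7, 1, 4, 7, 1.
The residue 0 does not occur, so no n in [12, 26] makes 3n + 40 a multiple of 9.

No such integer n in that range exists.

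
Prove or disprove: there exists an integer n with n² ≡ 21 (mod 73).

There is no such integer.

Apply Euler's criterion with the prime 73: 21 is a quadratic residue iff 21^36 ≡ 1 (mod 73), and a non-residue iff it is ≡ −1.
Repeated squaring mod 73: 21^2 = 441 ≡ 3; 21^4 ≡ 3² = 9 ≡ 9; 21^8 ≡ 9² = 81 ≡ 8; 21^16 ≡ 8² = 64 ≡ 64; 21^32 ≡ 64² = 4096 ≡ 8.
Since 36 = 32 + 4, 21^36 ≡ 8 · 9; multiplying out mod 73: 8·9 = 72 ≡ 72. Thus 21^36 ≡ 72 ≡ −1 (mod 73).
By Euler's criterion 21 is a quadratic non-residue mod 73: no n satisfies n² ≡ 21 (mod 73).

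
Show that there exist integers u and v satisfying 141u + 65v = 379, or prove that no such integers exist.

u = 64, v = -133

Since gcd(141, 65) = 1, every integer is an integer combination of 141 and 65.
Euclidean algorithm: 141 = 2·65 + 11, 65 = 5·11 + 10, 11 = 1·10 + 1, 10 = 10·1 + 0.
Back-substituting, 1 = 11 − 1·10 = 11 − (65 − 5·11) = −65 + 6·11 = −65 + 6·(141 − 2·65) = 6·141 − 13·65; that is, 141·6 + 65·(-13) = 1.
Multiplying through by 379: u = 6·379 = 2274, v = (-13)·379 = -4927 is a solution.
The general solution is u = 2274 + 65k, v = -4927 − 141k; taking k = -34 gives the smaller pair u = 64, v = -133.
Indeed 141·64 + 65·(-133) = 9024 − 8645 = 379.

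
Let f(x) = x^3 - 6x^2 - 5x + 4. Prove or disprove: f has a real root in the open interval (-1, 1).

Yes, f has a root in the interval.

f(-1) = 2 and f(1) = -6, which have opposite signs.
f is continuous everywhere (it is a polynomial), in particular on [-1, 1].
By the Intermediate Value Theorem f must vanish at some point of (-1, 1).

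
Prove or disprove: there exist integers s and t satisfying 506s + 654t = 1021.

Both 506 and 654 are divisible by gcd(506, 654) = 2, hence so is any combination 506s + 654t.
However 1021 leaves remainder 1 on division by 2.
So the equation is unsolvable over ℤ.

No such integers exist.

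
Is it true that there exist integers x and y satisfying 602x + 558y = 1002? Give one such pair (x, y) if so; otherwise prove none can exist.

x = 213, y = -228

gcd(602, 558) = 2, and 2 divides 1002, so integer solutions exist.
Dividing through by 2 reduces the equation to 301x + 279y = 501.
Euclidean algorithm: 301 = 1·279 + 22, 279 = 12·22 + 15, 22 = 1·15 + 7, 15 = 2·7 + 1, 7 = 7·1 + 0.
Back-substituting, 1 = 15 − 2·7 = 15 − 2·(22 − 1·15) = −2·22 + 3·15 = −2·22 + 3·(279 − 12·22) = 3·279 − 38·22 = 3·279 − 38·(301 − 1·279) = −38·301 + 41·279; that is, 301·(-38) + 279·41 = 1.
Scaling by 501 gives the particular solution (x, y) = (-19038, 20541).
The general solution is x = -19038 + 279k, y = 20541 − 301k; taking k = 69 gives the smaller pair x = 213, y = -228.
Check: 602·213 + 558·(-228) = 128226 − 127224 = 1002. ✓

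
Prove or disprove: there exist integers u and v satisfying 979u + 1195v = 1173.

Since gcd(979, 1195) = 1, every integer is an integer combination of 979 and 1195.
Euclidean algorithm: 1195 = 1·979 + 216, 979 = 4·216 + 115, 216 = 1·115 + 101, 115 = 1·101 + 14, 101 = 7·14 + 3, 14 = 4·3 + 2, 3 = 1·2 + 1, 2 = 2·1 + 0.
Unwinding: 1 = 3 − 1·2 = 3 − (14 − 4·3) = −14 + 5·3 = −14 + 5·(101 − 7·14) = 5·101 − 36·14 = 5·101 − 36·(115 − 1·101) = −36·115 + 41·101 = −36·115 + 41·(216 − 1·115) = 41·216 − 77·115 = 41·216 − 77·(979 − 4·216) = −77·979 + 349·216 = −77·979 + 349·(1195 − 1·979) = 349·1195 − 426·979, i.e. 979·(-426) + 1195·349 = 1.
Scaling by 1173 gives the particular solution (u, v) = (-499698, 409377).
The general solution is u = -499698 + 1195k, v = 409377 − 979k; taking k = 419 gives the smaller pair u = 1007, v = -824.
Indeed 979·1007 + 1195·(-824) = 985853 − 984680 = 1173.

u = 1007, v = -824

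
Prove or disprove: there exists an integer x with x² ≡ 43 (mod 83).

Apply Euler's criterion with the prime 83: 43 is a quadratic residue iff 43^41 ≡ 1 (mod 83), and a non-residue iff it is ≡ −1.
Repeated squaring mod 83: 43^2 = 1849 ≡ 23; 43^4 ≡ 23² = 529 ≡ 31; 43^8 ≡ 31² = 961 ≡ 48; 43^16 ≡ 48² = 2304 ≡ 63; 43^32 ≡ 63² = 3969 ≡ 68.
Since 41 = 32 + 8 + 1, 43^41 ≡ 68 · 48 · 43; multiplying out mod 83: 68·48 = 3264 ≡ 27, then 27·43 = 1161 ≡ 82. Thus 43^41 ≡ 82 ≡ −1 (mod 83).
By Euler's criterion 43 is a quadratic non-residue mod 83: no x satisfies x² ≡ 43 (mod 83).

No such integer exists.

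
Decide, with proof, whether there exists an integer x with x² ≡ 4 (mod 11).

x = 9 works: 9² = 81, and 81 − 4 = 77 = 7·11.

x = 9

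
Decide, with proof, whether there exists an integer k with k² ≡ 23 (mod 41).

k = 8

Take k = 8. Then 8² = 64 = 1·41 + 23, so 8² ≡ 23 (mod 41).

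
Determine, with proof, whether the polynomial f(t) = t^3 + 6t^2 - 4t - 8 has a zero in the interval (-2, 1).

Such a root exists.

f(-2) = 16 and f(1) = -5, which have opposite signs.
f is continuous everywhere (it is a polynomial), in particular on [-2, 1].
By the Intermediate Value Theorem f must vanish at some point of (-2, 1).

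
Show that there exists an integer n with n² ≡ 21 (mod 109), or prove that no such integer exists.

n = 81 works: 81² = 6561, and 6561 − 21 = 6540 = 60·109.

n = 81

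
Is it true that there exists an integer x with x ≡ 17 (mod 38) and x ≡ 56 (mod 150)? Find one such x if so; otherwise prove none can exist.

gcd(38, 150) = 2. If x ≡ 17 (mod 38) and x ≡ 56 (mod 150), then x ≡ 17 (mod 2) and x ≡ 56 (mod 2).
These are incompatible: 17 − 56 = -39 is not divisible by 2.
Therefore no such x exists.

No, no such integer exists.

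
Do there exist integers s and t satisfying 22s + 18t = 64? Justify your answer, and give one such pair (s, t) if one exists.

Since gcd(22, 18) = 2 and 64 = 2·32, Bézout's identity guarantees a solution.
Dividing through by 2 reduces the equation to 11s + 9t = 32.
Dividing repeatedly: 11 = 1·9 + 2, 9 = 4·2 + 1, 2 = 2·1 + 0.
Unwinding: 1 = 9 − 4·2 = 9 − 4·(11 − 1·9) = −4·11 + 5·9, i.e. 11·(-4) + 9·5 = 1.
Scaling by 32 gives the particular solution (s, t) = (-128, 160).
Adding 15·9 to s and subtracting 15·11 from t gives the tidier solution (7, -5).
Check: 22·7 + 18·(-5) = 154 − 90 = 64. ✓

s = 7, t = -5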